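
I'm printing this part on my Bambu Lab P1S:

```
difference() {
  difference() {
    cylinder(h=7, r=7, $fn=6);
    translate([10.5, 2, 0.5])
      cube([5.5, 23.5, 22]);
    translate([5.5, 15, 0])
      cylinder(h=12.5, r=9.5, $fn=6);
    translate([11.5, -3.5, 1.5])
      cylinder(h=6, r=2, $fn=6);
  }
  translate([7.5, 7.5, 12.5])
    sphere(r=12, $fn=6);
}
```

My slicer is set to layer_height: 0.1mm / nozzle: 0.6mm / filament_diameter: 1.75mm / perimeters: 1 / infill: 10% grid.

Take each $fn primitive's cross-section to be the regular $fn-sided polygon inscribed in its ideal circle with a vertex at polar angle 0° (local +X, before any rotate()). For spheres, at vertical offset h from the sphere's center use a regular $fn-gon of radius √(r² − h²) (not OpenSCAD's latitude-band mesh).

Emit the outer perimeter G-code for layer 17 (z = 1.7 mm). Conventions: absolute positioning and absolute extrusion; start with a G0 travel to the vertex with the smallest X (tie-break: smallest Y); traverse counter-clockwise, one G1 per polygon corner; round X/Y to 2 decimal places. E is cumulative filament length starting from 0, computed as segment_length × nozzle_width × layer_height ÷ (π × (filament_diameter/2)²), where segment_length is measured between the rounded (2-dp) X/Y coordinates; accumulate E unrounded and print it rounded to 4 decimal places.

G0 X-7.00 Y0.00 Z1.70
G1 X-3.50 Y-6.06 E0.1746
G1 X3.50 Y-6.06 E0.3492
G1 X7.00 Y0.00 E0.5238
G1 X5.29 Y2.97 E0.6092
G1 X4.88 Y2.97 E0.6195
G1 X3.10 Y6.06 E0.7084
G1 X-3.50 Y6.06 E0.8731
G1 X-7.00 Y0.00 E1.0476

At z = 1.7 mm: the r=7 cylinder contributes a regular 6-gon of circumradius 7; the cube at (10.5, 2) is present — its section is the full 5.5×23.5 rectangle; the r=9.5 cylinder at (5.5, 15) contributes a regular 6-gon of circumradius 9.5; the r=2 cylinder at (11.5, -3.5) contributes a regular 6-gon of circumradius 2; Subtracting the remaining from the first: starting from the r=7 cylinder, the 5.5×23.5 cube at (10.5, 2) misses the remaining region (no effect); the r=9.5 cylinder at (5.5, 15) misses the remaining region (no effect); the r=2 cylinder at (11.5, -3.5) misses the remaining region (no effect) — 1 connected region; the r=12 sphere at (7.5, 7.5) slices to a regular 6-gon of circumradius 5.231 (√(r²−h²) with h=10.8 from center); Taking the first minus the rest: starting from the result so far, the r=12 sphere at (7.5, 7.5) partially overlaps it — only the 1.24 mm² overlap (of its 71.08 mm²) is removed, clipping the outline — 1 connected region. The outline is a single polygon with 8 vertices. Extrusion per mm of travel: 0.6 × 0.1 / (π × 0.875²) = 0.024945. Accumulating E over each segment gives final E = 1.0476.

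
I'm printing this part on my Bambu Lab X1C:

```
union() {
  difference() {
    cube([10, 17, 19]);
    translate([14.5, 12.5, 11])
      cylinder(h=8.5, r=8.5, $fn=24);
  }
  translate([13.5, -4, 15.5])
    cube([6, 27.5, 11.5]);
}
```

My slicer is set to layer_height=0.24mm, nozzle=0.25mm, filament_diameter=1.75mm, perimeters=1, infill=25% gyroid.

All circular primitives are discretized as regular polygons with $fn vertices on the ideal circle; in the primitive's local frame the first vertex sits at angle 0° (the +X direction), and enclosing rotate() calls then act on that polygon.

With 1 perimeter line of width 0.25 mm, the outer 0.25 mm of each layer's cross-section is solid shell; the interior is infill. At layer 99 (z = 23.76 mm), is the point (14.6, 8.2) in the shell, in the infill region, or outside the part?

At z = 23.76 mm: the cube is absent (z outside [0, 19]); the cylinder at (14.5, 12.5) does not reach this height (z outside [11, 19.5]); Taking the first minus the rest: the first operand is absent here, so nothing remains; the cube at (13.5, -4) (footprint 6×27.5) is included at this height; Merging all regions: only the 6×27.5 cube at (13.5, -4) is present, so the union is just that shape — 1 connected region. Overall, the cross-section is a single solid region. The nearest boundary edge runs (13.50, 23.50)→(13.50, -4.00); distance from the point to it = 1.10 mm. The point is inside the cross-section and 1.10 mm from the nearest boundary — more than the 0.25 mm shell width (1 × 0.25), so it's in the infill interior.

infill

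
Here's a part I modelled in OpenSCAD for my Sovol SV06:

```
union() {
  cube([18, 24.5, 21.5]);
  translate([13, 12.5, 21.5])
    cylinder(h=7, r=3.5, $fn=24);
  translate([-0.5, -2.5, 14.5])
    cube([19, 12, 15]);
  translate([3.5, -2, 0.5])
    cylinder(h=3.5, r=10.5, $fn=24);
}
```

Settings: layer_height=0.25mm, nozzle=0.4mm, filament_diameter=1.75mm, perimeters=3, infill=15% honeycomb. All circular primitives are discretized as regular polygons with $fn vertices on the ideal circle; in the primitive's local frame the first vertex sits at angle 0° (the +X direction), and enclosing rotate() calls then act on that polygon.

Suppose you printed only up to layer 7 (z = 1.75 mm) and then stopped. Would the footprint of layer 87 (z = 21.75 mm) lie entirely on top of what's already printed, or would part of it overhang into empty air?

Compare the two slices. At z = 1.75: the cube (footprint 18×24.5) is included at this height (area 441.00 mm²); the cylinder at (13, 12.5) is absent (z outside [21.5, 28.5]); the cube at (-0.5, -2.5) is not intersected at this z (z outside [14.5, 29.5]); the r=10.5 cylinder at (3.5, -2) contributes a regular 24-gon of circumradius 10.5 (area = (24/2)·10.500²·sin(360°/24) = 342.42 mm²); Combining (union): the regions partially overlap — summed areas 783.42 mm² minus the doubly-counted overlap 93.72 mm² gives 689.69 mm² — area = 689.69 mm². At z = 21.75: the cube is absent (z outside [0, 21.5]); the cylinder at (13, 12.5): section is a regular 24-gon, circumradius r=3.5 (area = (24/2)·3.500²·sin(360°/24) = 38.05 mm²); the cube at (-0.5, -2.5) is present — its section is the full 19×12 rectangle (area 228.00 mm²); the cylinder at (3.5, -2) does not reach this height (z outside [0.5, 4]); Merging all regions: the regions partially overlap — summed areas 266.05 mm² minus the doubly-counted overlap 1.15 mm² gives 264.90 mm² — area = 264.90 mm². Checking containment: at z = 21.75 the cross-section extends beyond the z = 1.75 cross-section by about 17.17 mm².

part overhangs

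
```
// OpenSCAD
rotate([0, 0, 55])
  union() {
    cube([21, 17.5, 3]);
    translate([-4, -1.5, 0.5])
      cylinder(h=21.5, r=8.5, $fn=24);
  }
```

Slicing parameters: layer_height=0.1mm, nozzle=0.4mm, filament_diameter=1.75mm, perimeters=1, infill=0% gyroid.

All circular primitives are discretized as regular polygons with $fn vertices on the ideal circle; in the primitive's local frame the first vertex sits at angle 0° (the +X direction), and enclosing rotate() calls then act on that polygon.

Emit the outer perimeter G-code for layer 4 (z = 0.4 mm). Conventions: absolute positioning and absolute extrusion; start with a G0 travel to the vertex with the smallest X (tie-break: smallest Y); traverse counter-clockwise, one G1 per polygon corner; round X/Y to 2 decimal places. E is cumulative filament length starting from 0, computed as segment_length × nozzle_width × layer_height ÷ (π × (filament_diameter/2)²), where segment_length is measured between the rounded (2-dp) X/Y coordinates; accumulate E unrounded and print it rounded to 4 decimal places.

G0 X-14.34 Y10.04 Z0.40
G1 X0.00 Y0.00 E0.2911
G1 X12.05 Y17.20 E0.6404
G1 X-2.29 Y27.24 E0.9315
G1 X-14.34 Y10.04 E1.2807

At z = 0.4 mm: the 21×17.5 cube contributes its full rectangle; the cylinder at (-4, -1.5) is absent (z outside [0.5, 22]); Merging all regions: only the 21×17.5 cube is present, so the union is just that shape — 1 connected region; (whole slice rotated 55° about Z — lengths, areas and connectivity unchanged). The outline is a single polygon with 4 vertices. Extrusion per mm of travel: 0.4 × 0.1 / (π × 0.875²) = 0.016630. Accumulating E over each segment gives final E = 1.2807.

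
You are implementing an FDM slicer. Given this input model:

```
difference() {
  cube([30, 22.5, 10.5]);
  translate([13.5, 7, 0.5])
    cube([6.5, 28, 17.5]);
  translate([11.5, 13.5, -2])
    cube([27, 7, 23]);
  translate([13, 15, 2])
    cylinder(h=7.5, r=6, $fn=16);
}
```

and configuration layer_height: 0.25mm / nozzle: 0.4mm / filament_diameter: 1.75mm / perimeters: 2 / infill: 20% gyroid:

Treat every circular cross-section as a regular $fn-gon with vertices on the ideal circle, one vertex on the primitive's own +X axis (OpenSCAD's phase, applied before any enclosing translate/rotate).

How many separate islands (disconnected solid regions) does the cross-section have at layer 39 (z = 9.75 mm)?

2

At z = 9.75 mm: the cube (footprint 30×22.5) is included at this height; the 6.5×28 cube at (13.5, 7) contributes its full rectangle; the cube at (11.5, 13.5) (footprint 27×7) is included at this height; the cylinder at (13, 15) does not reach this height (z outside [2, 9.5]); Subtracting the remaining from the first: starting from the 30×22.5 cube, the 6.5×28 cube at (13.5, 7) partially overlaps it — only the 100.75 mm² overlap (of its 182.00 mm²) is removed, clipping the outline; the 27×7 cube at (11.5, 13.5) partially overlaps it — only the 84.00 mm² overlap (of its 189.00 mm²) is removed, clipping the outline — 2 connected regions. Overall, the cross-section has 2 separate islands. Island count = 2.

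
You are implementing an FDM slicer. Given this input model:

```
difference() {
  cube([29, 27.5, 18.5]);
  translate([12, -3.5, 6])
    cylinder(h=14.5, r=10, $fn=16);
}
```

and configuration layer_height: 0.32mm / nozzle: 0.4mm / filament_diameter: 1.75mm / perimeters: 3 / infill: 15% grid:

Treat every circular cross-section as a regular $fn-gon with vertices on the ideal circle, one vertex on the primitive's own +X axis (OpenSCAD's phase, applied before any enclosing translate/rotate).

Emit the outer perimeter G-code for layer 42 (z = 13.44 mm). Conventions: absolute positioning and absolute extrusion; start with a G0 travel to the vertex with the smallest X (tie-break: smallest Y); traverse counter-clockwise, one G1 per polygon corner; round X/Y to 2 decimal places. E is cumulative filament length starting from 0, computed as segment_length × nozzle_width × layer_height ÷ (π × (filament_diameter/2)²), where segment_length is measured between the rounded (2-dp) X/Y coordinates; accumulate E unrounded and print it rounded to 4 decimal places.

G0 X0.00 Y0.00 Z13.44
G1 X2.70 Y0.00 E0.1437
G1 X2.76 Y0.33 E0.1615
G1 X4.93 Y3.57 E0.3691
G1 X8.17 Y5.74 E0.5766
G1 X12.00 Y6.50 E0.7844
G1 X15.83 Y5.74 E0.9922
G1 X19.07 Y3.57 E1.1997
G1 X21.24 Y0.33 E1.4072
G1 X21.30 Y0.00 E1.4250
G1 X29.00 Y0.00 E1.8348
G1 X29.00 Y27.50 E3.2983
G1 X0.00 Y27.50 E4.8415
G1 X0.00 Y0.00 E6.3050

At z = 13.44 mm: the cube is present — its section is the full 29×27.5 rectangle; the r=10 cylinder at (12, -3.5) gives a regular 16-gon of circumradius 10 (constant along its height); Taking the first minus the rest: starting from the 29×27.5 cube, the r=10 cylinder at (12, -3.5) partially overlaps it — only the 85.51 mm² overlap (of its 306.15 mm²) is removed, clipping the outline — 1 connected region. The outline is a single polygon with 13 vertices. Extrusion per mm of travel: 0.4 × 0.32 / (π × 0.875²) = 0.053216. Accumulating E over each segment gives final E = 6.3050.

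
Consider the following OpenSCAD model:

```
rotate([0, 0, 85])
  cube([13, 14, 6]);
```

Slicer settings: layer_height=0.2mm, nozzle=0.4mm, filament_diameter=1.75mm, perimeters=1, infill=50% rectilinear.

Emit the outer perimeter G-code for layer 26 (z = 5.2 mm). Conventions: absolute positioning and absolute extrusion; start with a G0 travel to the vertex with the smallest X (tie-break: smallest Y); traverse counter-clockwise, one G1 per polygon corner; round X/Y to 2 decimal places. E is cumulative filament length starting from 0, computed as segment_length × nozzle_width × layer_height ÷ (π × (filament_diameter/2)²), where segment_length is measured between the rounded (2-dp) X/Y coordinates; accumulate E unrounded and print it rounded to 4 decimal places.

G0 X-13.95 Y1.22 Z5.20
G1 X0.00 Y0.00 E0.4657
G1 X1.13 Y12.95 E0.8981
G1 X-12.81 Y14.17 E1.3635
G1 X-13.95 Y1.22 E1.7959

At z = 5.2 mm: the cube (footprint 13×14) is included at this height; (whole slice rotated 85° about Z — lengths, areas and connectivity unchanged). The outline is a single polygon with 4 vertices. Extrusion per mm of travel: 0.4 × 0.2 / (π × 0.875²) = 0.033260. Accumulating E over each segment gives final E = 1.7959.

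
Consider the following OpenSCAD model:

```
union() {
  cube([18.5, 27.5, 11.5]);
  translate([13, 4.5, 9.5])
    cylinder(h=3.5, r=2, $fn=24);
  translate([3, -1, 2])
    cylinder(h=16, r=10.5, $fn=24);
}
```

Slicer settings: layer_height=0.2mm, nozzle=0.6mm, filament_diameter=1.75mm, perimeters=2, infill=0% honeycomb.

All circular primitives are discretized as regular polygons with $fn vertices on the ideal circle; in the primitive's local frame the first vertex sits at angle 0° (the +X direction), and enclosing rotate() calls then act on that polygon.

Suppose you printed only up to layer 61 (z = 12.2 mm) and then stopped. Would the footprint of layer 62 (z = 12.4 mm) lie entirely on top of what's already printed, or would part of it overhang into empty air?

entirely on top

Compare the two slices. At z = 12.2: the cube does not reach this height (z outside [0, 11.5]); the cylinder at (13, 4.5): section is a regular 24-gon, circumradius r=2 (area = (24/2)·2.000²·sin(360°/24) = 12.42 mm²); the cylinder at (3, -1): section is a regular 24-gon, circumradius r=10.5 (area = (24/2)·10.500²·sin(360°/24) = 342.42 mm²); Combining (union): the regions partially overlap — summed areas 354.84 mm² minus the doubly-counted overlap 2.33 mm² gives 352.51 mm² — area = 352.51 mm². At z = 12.4: the cube is absent (z outside [0, 11.5]); the r=2 cylinder at (13, 4.5) gives a regular 24-gon of circumradius 2 (constant along its height) (area = (24/2)·2.000²·sin(360°/24) = 12.42 mm²); the r=10.5 cylinder at (3, -1) contributes a regular 24-gon of circumradius 10.5 (area = (24/2)·10.500²·sin(360°/24) = 342.42 mm²); Taking the union: the regions partially overlap — summed areas 354.84 mm² minus the doubly-counted overlap 2.33 mm² gives 352.51 mm² — area = 352.51 mm². Checking containment: the cross-section at z = 12.4 is a subset of the cross-section at z = 12.2.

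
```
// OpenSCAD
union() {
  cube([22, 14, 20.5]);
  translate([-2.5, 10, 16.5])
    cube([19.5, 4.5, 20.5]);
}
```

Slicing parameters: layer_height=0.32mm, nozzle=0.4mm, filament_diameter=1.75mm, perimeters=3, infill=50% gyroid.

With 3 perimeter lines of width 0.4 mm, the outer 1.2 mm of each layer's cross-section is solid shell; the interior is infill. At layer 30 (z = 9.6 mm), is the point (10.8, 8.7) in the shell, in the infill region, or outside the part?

At z = 9.6 mm: the cube is present — its section is the full 22×14 rectangle; the cube at (-2.5, 10) is not intersected at this z (z outside [16.5, 37]); Combining (union): only the 22×14 cube is present, so the union is just that shape — 1 connected region. Overall, the cross-section is a single solid region. The nearest boundary edge runs (22.00, 14.00)→(0.00, 14.00); distance from the point to it = 5.30 mm. The point is inside the cross-section and 5.30 mm from the nearest boundary — more than the 1.2 mm shell width (3 × 0.4), so it's in the infill interior.

infill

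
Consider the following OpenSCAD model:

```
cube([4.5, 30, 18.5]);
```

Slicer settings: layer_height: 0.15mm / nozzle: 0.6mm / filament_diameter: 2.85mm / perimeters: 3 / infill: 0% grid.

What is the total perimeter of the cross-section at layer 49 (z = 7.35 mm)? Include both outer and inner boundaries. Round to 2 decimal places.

69.00 mm

At z = 7.35 mm: the cube is present — its section is the full 4.5×30 rectangle (perimeter 69.00 mm). Overall, the cross-section is a single solid region. Total boundary length (outer) = 69.00 mm.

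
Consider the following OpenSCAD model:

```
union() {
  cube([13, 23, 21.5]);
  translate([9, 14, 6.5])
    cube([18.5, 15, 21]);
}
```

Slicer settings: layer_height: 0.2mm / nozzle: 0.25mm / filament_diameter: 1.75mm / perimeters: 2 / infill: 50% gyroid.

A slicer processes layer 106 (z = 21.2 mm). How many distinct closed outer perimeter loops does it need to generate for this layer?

1

At z = 21.2 mm: the cube is present — its section is the full 13×23 rectangle; the cube at (9, 14) (footprint 18.5×15) is included at this height; Merging all regions: the regions partially overlap (shared area 36.00 mm²), so overlapping operands fuse into one piece — 1 connected region. The result has 1 disconnected region.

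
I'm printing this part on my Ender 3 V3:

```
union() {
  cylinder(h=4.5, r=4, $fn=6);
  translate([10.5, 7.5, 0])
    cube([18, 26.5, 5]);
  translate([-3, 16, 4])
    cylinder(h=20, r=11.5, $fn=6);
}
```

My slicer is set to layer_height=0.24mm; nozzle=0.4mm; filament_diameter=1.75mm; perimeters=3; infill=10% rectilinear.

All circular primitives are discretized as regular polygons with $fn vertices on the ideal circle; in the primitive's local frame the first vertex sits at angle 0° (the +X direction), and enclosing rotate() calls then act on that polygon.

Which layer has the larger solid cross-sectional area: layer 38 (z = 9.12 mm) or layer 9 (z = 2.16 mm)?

layer 9 (z = 2.16 mm)

Layer 38 (z = 9.12): the cylinder is absent (z outside [0, 4.5]); the cube at (10.5, 7.5) is not intersected at this z (z outside [0, 5]); the cylinder at (-3, 16): section is a regular 6-gon, circumradius r=11.5 (area = (6/2)·11.500²·sin(360°/6) = 343.60 mm²); Merging all regions: only the r=11.5 cylinder at (-3, 16) is present, so the union is just that shape — area = 343.60 mm². So its area = 343.60 mm². Layer 9 (z = 2.16): the r=4 cylinder contributes a regular 6-gon of circumradius 4 (area = (6/2)·4.000²·sin(360°/6) = 41.57 mm²); the cube at (10.5, 7.5) is present — its section is the full 18×26.5 rectangle (area 477.00 mm²); the cylinder at (-3, 16) does not reach this height (z outside [4, 24]); Merging all regions: the 2 present regions are separate (no shared area or edge), so areas and boundary lengths simply add and each stays a separate island — area = 518.57 mm². So its area = 518.57 mm². Layer 9 is larger (518.57 vs 343.60 mm²).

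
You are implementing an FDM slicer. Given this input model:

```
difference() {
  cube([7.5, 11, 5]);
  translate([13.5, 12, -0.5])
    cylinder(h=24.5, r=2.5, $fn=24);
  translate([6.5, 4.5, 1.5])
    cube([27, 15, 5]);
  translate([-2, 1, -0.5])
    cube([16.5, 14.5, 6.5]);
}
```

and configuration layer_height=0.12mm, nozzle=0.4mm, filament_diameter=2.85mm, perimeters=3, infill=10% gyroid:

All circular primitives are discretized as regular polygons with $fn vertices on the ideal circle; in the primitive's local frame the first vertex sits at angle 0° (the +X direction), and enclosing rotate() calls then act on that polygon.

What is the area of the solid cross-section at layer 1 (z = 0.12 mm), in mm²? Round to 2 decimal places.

7.50 mm²

At z = 0.12 mm: the cube (footprint 7.5×11) is included at this height (area 82.50 mm²); the cylinder at (13.5, 12): section is a regular 24-gon, circumradius r=2.5 (area = (24/2)·2.500²·sin(360°/24) = 19.41 mm²); the cube at (6.5, 4.5) is not intersected at this z (z outside [1.5, 6.5]); the cube at (-2, 1) (footprint 16.5×14.5) is included at this height (area 239.25 mm²); Taking the first minus the rest: starting from the 7.5×11 cube (82.50 mm²), the r=2.5 cylinder at (13.5, 12) misses the remaining region (no effect); the 16.5×14.5 cube at (-2, 1) partially overlaps it — only the 75.00 mm² overlap (of its 239.25 mm²) is removed, clipping the outline — area = 7.50 mm². Overall, the cross-section is a single solid region. Net area = 7.50 mm².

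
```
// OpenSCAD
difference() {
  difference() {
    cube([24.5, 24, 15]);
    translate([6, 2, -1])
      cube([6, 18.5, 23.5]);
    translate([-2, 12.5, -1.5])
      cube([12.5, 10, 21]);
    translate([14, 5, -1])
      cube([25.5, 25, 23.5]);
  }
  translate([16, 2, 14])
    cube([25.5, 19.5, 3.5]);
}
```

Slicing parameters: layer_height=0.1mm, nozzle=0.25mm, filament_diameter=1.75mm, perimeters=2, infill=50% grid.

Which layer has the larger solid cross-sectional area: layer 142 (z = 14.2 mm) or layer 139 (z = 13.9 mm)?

layer 139 (z = 13.9 mm)

Layer 142 (z = 14.2): the cube (footprint 24.5×24) is included at this height (area 588.00 mm²); the 6×18.5 cube at (6, 2) contributes its full rectangle (area 111.00 mm²); the cube at (-2, 12.5) is present — its section is the full 12.5×10 rectangle (area 125.00 mm²); the 25.5×25 cube at (14, 5) contributes its full rectangle (area 637.50 mm²); After the difference (first − rest): starting from the 24.5×24 cube (588.00 mm²), the 6×18.5 cube at (6, 2) lies wholly inside it (removes its full 111.00 mm² and its 49.00 mm outline becomes a hole wall); the 12.5×10 cube at (-2, 12.5) partially overlaps it — only the 69.00 mm² overlap (of its 125.00 mm²) is removed, clipping the outline; the 25.5×25 cube at (14, 5) partially overlaps it — only the 199.50 mm² overlap (of its 637.50 mm²) is removed, clipping the outline — area = 208.50 mm²; the cube at (16, 2) is present — its section is the full 25.5×19.5 rectangle (area 497.25 mm²); After the difference (first − rest): starting from the result so far (208.50 mm²), the 25.5×19.5 cube at (16, 2) partially overlaps it — only the 25.50 mm² overlap (of its 497.25 mm²) is removed, clipping the outline — area = 183.00 mm². So its area = 183.00 mm². Layer 139 (z = 13.9): the cube is present — its section is the full 24.5×24 rectangle (area 588.00 mm²); the 6×18.5 cube at (6, 2) contributes its full rectangle (area 111.00 mm²); the cube at (-2, 12.5) is present — its section is the full 12.5×10 rectangle (area 125.00 mm²); the cube at (14, 5) (footprint 25.5×25) is included at this height (area 637.50 mm²); After the difference (first − rest): starting from the 24.5×24 cube (588.00 mm²), the 6×18.5 cube at (6, 2) lies wholly inside it (removes its full 111.00 mm² and its 49.00 mm outline becomes a hole wall); the 12.5×10 cube at (-2, 12.5) partially overlaps it — only the 69.00 mm² overlap (of its 125.00 mm²) is removed, clipping the outline; the 25.5×25 cube at (14, 5) partially overlaps it — only the 199.50 mm² overlap (of its 637.50 mm²) is removed, clipping the outline — area = 208.50 mm²; the cube at (16, 2) is absent (z outside [14, 17.5]); After the difference (first − rest): none of the subtracted shapes is present at this height, so the result so far is unchanged — area = 208.50 mm². So its area = 208.50 mm². Layer 139 is larger (208.50 vs 183.00 mm²).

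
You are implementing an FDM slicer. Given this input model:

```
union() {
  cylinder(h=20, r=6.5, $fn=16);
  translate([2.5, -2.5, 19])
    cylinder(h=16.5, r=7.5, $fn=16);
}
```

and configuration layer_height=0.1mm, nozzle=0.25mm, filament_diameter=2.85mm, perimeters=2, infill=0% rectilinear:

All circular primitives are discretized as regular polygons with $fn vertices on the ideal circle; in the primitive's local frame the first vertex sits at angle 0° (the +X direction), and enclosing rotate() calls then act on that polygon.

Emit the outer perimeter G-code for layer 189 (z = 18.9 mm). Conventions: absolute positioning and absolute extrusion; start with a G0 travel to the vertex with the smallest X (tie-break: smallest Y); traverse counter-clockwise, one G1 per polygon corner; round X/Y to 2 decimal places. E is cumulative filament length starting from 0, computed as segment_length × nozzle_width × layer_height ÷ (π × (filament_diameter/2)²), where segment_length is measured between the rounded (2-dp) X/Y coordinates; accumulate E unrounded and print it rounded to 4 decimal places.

At z = 18.9 mm: the cylinder: section is a regular 16-gon, circumradius r=6.5; the cylinder at (2.5, -2.5) does not reach this height (z outside [19, 35.5]); Taking the union: only the r=6.5 cylinder is present, so the union is just that shape — 1 connected region. The outline is a single polygon with 16 vertices. Extrusion per mm of travel: 0.25 × 0.1 / (π × 1.425²) = 0.003919. Accumulating E over each segment gives final E = 0.1591.

G0 X-6.50 Y0.00 Z18.90
G1 X-6.01 Y-2.49 E0.0099
G1 X-4.60 Y-4.60 E0.0199
G1 X-2.49 Y-6.01 E0.0298
G1 X0.00 Y-6.50 E0.0398
G1 X2.49 Y-6.01 E0.0497
G1 X4.60 Y-4.60 E0.0597
G1 X6.01 Y-2.49 E0.0696
G1 X6.50 Y0.00 E0.0796
G1 X6.01 Y2.49 E0.0895
G1 X4.60 Y4.60 E0.0995
G1 X2.49 Y6.01 E0.1094
G1 X0.00 Y6.50 E0.1193
G1 X-2.49 Y6.01 E0.1293
G1 X-4.60 Y4.60 E0.1392
G1 X-6.01 Y2.49 E0.1492
G1 X-6.50 Y0.00 E0.1591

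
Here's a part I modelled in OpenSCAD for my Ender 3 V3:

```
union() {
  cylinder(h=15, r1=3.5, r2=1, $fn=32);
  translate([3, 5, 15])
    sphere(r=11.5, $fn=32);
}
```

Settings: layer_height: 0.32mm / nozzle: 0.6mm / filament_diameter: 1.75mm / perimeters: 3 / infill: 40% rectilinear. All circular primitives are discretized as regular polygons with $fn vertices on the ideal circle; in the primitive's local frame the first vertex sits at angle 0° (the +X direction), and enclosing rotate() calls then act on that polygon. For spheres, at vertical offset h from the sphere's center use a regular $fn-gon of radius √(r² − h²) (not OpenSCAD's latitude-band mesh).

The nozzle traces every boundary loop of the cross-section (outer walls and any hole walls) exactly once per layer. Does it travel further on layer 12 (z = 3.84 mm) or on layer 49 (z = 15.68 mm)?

Layer 12 (z = 3.84): the cone contributes a regular 32-gon of circumradius 2.860 (interpolated between r1=3.5 and r2=1 at t=0.256) (perimeter = 2·32·2.860·sin(180°/32) = 17.94 mm); the sphere at (3, 5): section is a regular 32-gon, circumradius = √(r²−h²) = √(11.5²−11.16²) = 2.776 (perimeter = 2·32·2.776·sin(180°/32) = 17.41 mm); Combining (union): the 2 present regions are separate (no shared area or edge), so areas and boundary lengths simply add and each stays a separate island — boundary = 35.35 mm. So its perimeter = 35.35 mm. Layer 49 (z = 15.68): the cone is not intersected at this z (z outside [0, 15]); the r=11.5 sphere at (3, 5) slices to a regular 32-gon of circumradius 11.480 (√(r²−h²) with h=0.68 from center) (perimeter = 2·32·11.480·sin(180°/32) = 72.01 mm); Merging all regions: only the r=11.5 sphere at (3, 5) is present, so the union is just that shape — boundary = 72.01 mm. So its perimeter = 72.01 mm. Layer 49 is larger (72.01 vs 35.35 mm).

layer 49 (z = 15.68 mm)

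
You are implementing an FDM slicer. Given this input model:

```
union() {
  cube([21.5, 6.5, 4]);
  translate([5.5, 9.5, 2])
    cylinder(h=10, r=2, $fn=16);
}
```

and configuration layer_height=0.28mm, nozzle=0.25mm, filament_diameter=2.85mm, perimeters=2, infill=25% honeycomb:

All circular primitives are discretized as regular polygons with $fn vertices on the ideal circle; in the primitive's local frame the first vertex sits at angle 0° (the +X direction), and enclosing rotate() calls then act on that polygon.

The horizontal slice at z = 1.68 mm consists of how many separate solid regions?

At z = 1.68 mm: the cube is present — its section is the full 21.5×6.5 rectangle; the cylinder at (5.5, 9.5) does not reach this height (z outside [2, 12]); Merging all regions: only the 21.5×6.5 cube is present, so the union is just that shape — 1 connected region. The result has 1 disconnected region.

1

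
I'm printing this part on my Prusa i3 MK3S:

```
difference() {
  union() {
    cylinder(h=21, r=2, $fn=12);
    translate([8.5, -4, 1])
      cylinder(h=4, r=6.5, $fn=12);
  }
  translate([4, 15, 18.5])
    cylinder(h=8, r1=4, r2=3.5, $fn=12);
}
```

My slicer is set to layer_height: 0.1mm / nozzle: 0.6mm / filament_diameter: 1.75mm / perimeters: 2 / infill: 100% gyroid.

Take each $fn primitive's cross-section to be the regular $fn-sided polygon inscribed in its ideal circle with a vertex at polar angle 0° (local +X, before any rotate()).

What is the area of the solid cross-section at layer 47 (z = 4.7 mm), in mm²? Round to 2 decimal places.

At z = 4.7 mm: the r=2 cylinder gives a regular 12-gon of circumradius 2 (constant along its height) (area = (12/2)·2.000²·sin(360°/12) = 12.00 mm²); the cylinder at (8.5, -4): section is a regular 12-gon, circumradius r=6.5 (area = (12/2)·6.500²·sin(360°/12) = 126.75 mm²); Combining (union): the 2 present regions are separate (no shared area or edge), so areas and boundary lengths simply add and each stays a separate island — area = 138.75 mm²; the cone at (4, 15) is absent (z outside [18.5, 26.5]); After the difference (first − rest): none of the subtracted shapes is present at this height, so the result so far is unchanged — area = 138.75 mm². Overall, the cross-section has 2 separate islands. Net area = 138.75 mm².

138.75 mm²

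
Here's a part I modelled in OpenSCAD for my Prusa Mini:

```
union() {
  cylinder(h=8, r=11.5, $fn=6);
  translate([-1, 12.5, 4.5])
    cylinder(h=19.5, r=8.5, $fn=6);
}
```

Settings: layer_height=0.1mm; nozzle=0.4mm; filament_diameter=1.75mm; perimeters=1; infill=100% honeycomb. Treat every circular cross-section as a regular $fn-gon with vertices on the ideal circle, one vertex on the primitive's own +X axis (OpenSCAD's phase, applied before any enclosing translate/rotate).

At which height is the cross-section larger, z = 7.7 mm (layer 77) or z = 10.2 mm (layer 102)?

layer 77 (z = 7.7 mm)

Layer 77 (z = 7.7): the cylinder: section is a regular 6-gon, circumradius r=11.5 (area = (6/2)·11.500²·sin(360°/6) = 343.60 mm²); the r=8.5 cylinder at (-1, 12.5) contributes a regular 6-gon of circumradius 8.5 (area = (6/2)·8.500²·sin(360°/6) = 187.71 mm²); Taking the union: the regions partially overlap — summed areas 531.31 mm² minus the doubly-counted overlap 52.10 mm² gives 479.21 mm² — area = 479.21 mm². So its area = 479.21 mm². Layer 102 (z = 10.2): the cylinder does not reach this height (z outside [0, 8]); the cylinder at (-1, 12.5): section is a regular 6-gon, circumradius r=8.5 (area = (6/2)·8.500²·sin(360°/6) = 187.71 mm²); Combining (union): only the r=8.5 cylinder at (-1, 12.5) is present, so the union is just that shape — area = 187.71 mm². So its area = 187.71 mm². Layer 77 is larger (479.21 vs 187.71 mm²).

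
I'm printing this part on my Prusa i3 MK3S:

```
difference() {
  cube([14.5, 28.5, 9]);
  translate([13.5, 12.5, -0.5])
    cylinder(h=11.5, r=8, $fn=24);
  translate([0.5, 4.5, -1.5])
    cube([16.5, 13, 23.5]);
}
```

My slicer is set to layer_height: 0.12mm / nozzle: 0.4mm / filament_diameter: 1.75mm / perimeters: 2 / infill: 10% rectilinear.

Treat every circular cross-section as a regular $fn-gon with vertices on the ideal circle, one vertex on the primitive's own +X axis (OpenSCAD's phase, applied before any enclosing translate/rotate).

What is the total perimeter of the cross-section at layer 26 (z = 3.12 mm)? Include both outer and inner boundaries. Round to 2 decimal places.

At z = 3.12 mm: the 14.5×28.5 cube contributes its full rectangle (perimeter 86.00 mm); the r=8 cylinder at (13.5, 12.5) contributes a regular 24-gon of circumradius 8 (perimeter = 2·24·8.000·sin(180°/24) = 50.12 mm); the 16.5×13 cube at (0.5, 4.5) contributes its full rectangle (perimeter 59.00 mm); Subtracting the remaining from the first: starting from the 14.5×28.5 cube, the r=8 cylinder at (13.5, 12.5) partially overlaps it — only the 115.25 mm² overlap (of its 198.77 mm²) is removed, clipping the outline; the 16.5×13 cube at (0.5, 4.5) partially overlaps it — only the 82.41 mm² overlap (of its 214.50 mm²) is removed, clipping the outline — boundary = 112.07 mm. Overall, the cross-section is a single solid region. Total boundary length (outer) = 112.07 mm.

112.07 mm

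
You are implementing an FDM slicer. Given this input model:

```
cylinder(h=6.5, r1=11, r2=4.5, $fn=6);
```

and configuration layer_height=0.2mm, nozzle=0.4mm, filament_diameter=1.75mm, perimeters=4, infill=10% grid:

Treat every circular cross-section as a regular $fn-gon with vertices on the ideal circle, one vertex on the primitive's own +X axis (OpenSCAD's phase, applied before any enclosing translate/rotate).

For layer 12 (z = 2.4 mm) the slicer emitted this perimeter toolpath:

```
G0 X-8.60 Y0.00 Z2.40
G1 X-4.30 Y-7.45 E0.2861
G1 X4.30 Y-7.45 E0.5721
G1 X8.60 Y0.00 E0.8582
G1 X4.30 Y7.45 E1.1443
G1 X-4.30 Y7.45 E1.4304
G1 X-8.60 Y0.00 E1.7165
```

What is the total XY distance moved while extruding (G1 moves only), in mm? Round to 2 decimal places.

51.61 mm

Sum the Euclidean lengths of each G1 segment: total = 51.61 mm.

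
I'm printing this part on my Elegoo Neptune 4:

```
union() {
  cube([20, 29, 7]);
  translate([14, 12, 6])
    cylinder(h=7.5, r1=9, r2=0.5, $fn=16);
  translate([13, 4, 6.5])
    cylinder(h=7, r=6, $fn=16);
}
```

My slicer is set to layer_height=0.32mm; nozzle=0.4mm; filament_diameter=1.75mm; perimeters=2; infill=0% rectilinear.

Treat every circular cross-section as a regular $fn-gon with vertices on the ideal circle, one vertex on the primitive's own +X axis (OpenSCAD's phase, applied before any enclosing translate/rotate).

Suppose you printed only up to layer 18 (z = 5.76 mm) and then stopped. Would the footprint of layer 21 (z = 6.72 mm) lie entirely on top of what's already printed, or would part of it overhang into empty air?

part overhangs

Compare the two slices. At z = 5.76: the 20×29 cube contributes its full rectangle (area 580.00 mm²); the cone at (14, 12) is not intersected at this z (z outside [6, 13.5]); the cylinder at (13, 4) is not intersected at this z (z outside [6.5, 13.5]); Taking the union: only the 20×29 cube is present, so the union is just that shape — area = 580.00 mm². At z = 6.72: the 20×29 cube contributes its full rectangle (area 580.00 mm²); the cone at (14, 12) contributes a regular 16-gon of circumradius 8.184 (interpolated between r1=9 and r2=0.5 at t=0.096) (area = (16/2)·8.184²·sin(360°/16) = 205.05 mm²); the r=6 cylinder at (13, 4) contributes a regular 16-gon of circumradius 6 (area = (16/2)·6.000²·sin(360°/16) = 110.21 mm²); Merging all regions: the regions partially overlap — summed areas 895.26 mm² minus the doubly-counted overlap 288.24 mm² gives 607.03 mm² — area = 607.03 mm². Checking containment: at z = 6.72 the cross-section extends beyond the z = 5.76 cross-section by about 27.03 mm².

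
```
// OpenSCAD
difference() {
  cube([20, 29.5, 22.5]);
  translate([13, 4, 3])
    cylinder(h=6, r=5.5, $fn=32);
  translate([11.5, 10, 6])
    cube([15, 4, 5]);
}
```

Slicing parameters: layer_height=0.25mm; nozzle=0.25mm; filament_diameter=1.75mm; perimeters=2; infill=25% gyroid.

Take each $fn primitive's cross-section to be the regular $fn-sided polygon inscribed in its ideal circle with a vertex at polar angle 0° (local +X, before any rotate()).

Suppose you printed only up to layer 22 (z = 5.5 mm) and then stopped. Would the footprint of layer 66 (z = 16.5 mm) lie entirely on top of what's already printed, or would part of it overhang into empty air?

part overhangs

Compare the two slices. At z = 5.5: the 20×29.5 cube contributes its full rectangle (area 590.00 mm²); the cylinder at (13, 4): section is a regular 32-gon, circumradius r=5.5 (area = (32/2)·5.500²·sin(360°/32) = 94.42 mm²); the cube at (11.5, 10) does not reach this height (z outside [6, 11]); Taking the first minus the rest: starting from the 20×29.5 cube (590.00 mm²), the r=5.5 cylinder at (13, 4) partially overlaps it — only the 86.79 mm² overlap (of its 94.42 mm²) is removed, clipping the outline — area = 503.21 mm². At z = 16.5: the cube is present — its section is the full 20×29.5 rectangle (area 590.00 mm²); the cylinder at (13, 4) does not reach this height (z outside [3, 9]); the cube at (11.5, 10) is not intersected at this z (z outside [6, 11]); After the difference (first − rest): none of the subtracted shapes is present at this height, so the 20×29.5 cube is unchanged — area = 590.00 mm². Checking containment: at z = 16.5 the cross-section extends beyond the z = 5.5 cross-section by about 86.79 mm².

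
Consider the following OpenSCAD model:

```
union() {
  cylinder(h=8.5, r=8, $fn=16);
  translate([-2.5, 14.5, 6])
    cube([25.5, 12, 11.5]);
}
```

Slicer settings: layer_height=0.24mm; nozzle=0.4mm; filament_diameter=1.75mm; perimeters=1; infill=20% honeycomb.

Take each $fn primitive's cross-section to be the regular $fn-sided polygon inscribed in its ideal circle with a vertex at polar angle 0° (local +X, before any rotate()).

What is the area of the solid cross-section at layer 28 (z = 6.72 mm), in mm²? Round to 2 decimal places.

501.93 mm²

At z = 6.72 mm: the cylinder: section is a regular 16-gon, circumradius r=8 (area = (16/2)·8.000²·sin(360°/16) = 195.93 mm²); the cube at (-2.5, 14.5) (footprint 25.5×12) is included at this height (area 306.00 mm²); Combining (union): the 2 present regions are separate (no shared area or edge), so areas and boundary lengths simply add and each stays a separate island — area = 501.93 mm². Overall, the cross-section has 2 separate islands. Net area = 501.93 mm².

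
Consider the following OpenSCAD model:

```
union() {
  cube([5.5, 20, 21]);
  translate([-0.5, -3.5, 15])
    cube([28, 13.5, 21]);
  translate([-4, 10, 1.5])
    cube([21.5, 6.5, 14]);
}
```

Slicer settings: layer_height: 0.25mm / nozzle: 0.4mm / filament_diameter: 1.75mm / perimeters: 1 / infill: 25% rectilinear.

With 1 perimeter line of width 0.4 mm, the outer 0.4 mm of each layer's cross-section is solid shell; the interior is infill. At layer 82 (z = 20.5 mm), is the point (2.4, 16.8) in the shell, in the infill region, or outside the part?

infill

At z = 20.5 mm: the cube (footprint 5.5×20) is included at this height; the cube at (-0.5, -3.5) (footprint 28×13.5) is included at this height; the cube at (-4, 10) does not reach this height (z outside [1.5, 15.5]); Combining (union): the regions partially overlap (shared area 55.00 mm²), so overlapping operands fuse into one piece — 1 connected region. Overall, the cross-section is a single solid region. The nearest boundary edge runs (0.00, 10.00)→(0.00, 20.00); distance from the point to it = 2.40 mm. The point is inside the cross-section and 2.40 mm from the nearest boundary — more than the 0.4 mm shell width (1 × 0.4), so it's in the infill interior.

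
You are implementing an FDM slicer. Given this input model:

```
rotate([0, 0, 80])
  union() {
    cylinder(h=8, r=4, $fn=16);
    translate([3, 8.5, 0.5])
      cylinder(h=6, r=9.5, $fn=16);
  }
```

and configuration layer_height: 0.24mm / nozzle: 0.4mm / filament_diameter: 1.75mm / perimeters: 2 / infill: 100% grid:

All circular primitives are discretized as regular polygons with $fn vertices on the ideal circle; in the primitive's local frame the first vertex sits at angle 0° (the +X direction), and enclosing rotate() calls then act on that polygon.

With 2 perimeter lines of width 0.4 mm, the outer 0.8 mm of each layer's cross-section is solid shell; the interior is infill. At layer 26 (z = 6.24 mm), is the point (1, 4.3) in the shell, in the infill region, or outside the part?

At z = 6.24 mm: the r=4 cylinder gives a regular 16-gon of circumradius 4 (constant along its height); the r=9.5 cylinder at (3, 8.5) contributes a regular 16-gon of circumradius 9.5; Taking the union: the regions partially overlap (shared area 25.15 mm²), so overlapping operands fuse into one piece — 1 connected region; (rotated 80° about Z; rotation is an isometry so areas/perimeters/island counts are preserved). Overall, the cross-section is a single solid region. Undo the 80° rotation: the query point maps to (4.408, -0.238) in the un-rotated model frame. The nearest boundary edge runs (6.64, -0.28)→(3.83, -0.83); distance from the point to it = 0.47 mm. The point is inside the cross-section, 0.47 mm from the nearest boundary — within the 0.8 mm shell band (2 × 0.4).

shell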